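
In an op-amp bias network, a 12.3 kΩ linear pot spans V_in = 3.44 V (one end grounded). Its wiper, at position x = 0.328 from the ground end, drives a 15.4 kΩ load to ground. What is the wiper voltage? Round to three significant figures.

Lower segment x·R_p = 4.034 kΩ; upper segment (1−x)·R_p = 8.266 kΩ.
Lower segment in parallel with the load: 4.034 ‖ 15.4 = 3.197 kΩ.
Loaded-divider output: V_out = 3.44 × 0.2789 = 0.9594 V.

V_out ≈ 0.959 V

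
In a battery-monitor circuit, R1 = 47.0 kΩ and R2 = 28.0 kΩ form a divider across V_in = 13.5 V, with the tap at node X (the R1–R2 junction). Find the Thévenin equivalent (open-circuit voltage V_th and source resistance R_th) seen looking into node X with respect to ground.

V_th ≈ 5.04 V, R_th ≈ 17.5 kΩ

Open-circuit (no load on X): V_th = V_in · R2/(R1 + R2) = 13.5 × 28.0/(47.00 + 28.0) = 5.040 V.
With V_in suppressed (replaced by a short), R_th = R1 ‖ R2 = (47.00 × 28.0)/(47.00 + 28.0) = 17.55 kΩ.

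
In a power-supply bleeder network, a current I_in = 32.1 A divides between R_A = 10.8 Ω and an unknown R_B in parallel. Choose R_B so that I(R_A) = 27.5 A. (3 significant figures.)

R_B ≈ 64.6 Ω

The fraction through R_A equals R_B/(R_A+R_B).
With f = 0.8567, R_B = R_A · f/(1−f) = 10.8 × 5.978 = 64.57 Ω.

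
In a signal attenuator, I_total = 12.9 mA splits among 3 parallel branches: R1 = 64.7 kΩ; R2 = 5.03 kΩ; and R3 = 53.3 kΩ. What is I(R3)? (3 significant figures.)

I ≈ 1.04 mA

ΣG = 1/64.7 + 1/5.03 + 1/53.3 = 0.2330.
Current divider: I(R3) = I_total · G_k/ΣG = 12.9 × (0.01876/0.2330) = 12.9 × 0.08051 = 1.039 mA.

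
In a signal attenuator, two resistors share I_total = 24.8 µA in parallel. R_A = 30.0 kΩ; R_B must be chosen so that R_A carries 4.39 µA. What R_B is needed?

R_B ≈ 6.45 kΩ

In a two-way split, I_A/I_total = R_B/(R_A + R_B).
With f = 0.1770, R_B = R_A · f/(1−f) = 30.0 × 0.2151 = 6.453 kΩ.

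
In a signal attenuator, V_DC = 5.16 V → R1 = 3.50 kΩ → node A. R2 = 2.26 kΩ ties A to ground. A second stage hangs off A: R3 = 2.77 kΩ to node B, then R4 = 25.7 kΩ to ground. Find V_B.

Node A sees R2 in parallel with the series input of stage 2, R3 + R4 = 28.47 kΩ.
Effective lower resistance at A: R2 ‖ 28.47 = 2.094 kΩ.
First divider: V_A = V_DC · 2.094/(3.50 + 2.094) = 1.931 V.
V_B = V_A × 0.9027 = 1.744 V.

V_B ≈ 1.74 V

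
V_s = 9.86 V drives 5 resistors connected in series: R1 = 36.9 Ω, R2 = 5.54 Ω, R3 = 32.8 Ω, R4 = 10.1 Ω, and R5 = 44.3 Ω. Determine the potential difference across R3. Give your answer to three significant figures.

V ≈ 2.49 V

Series total: ΣR = 36.9 + 5.54 + 32.8 + 10.1 + 44.3 = 129.6 Ω.
V = V_s · R/ΣR = 9.86 × 0.2530 = 2.495 V.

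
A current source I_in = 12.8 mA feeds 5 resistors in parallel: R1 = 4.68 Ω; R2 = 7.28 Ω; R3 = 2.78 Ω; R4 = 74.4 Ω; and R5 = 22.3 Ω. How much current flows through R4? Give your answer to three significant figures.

ΣG = 1/4.68 + 1/7.28 + 1/2.78 + 1/74.4 + 1/22.3 = 0.7690.
R4 takes the fraction G_k/ΣG = 0.01344/0.7690 = 0.01748, so I = 12.8 × 0.01748 = 0.2237 mA.

I ≈ 0.224 mA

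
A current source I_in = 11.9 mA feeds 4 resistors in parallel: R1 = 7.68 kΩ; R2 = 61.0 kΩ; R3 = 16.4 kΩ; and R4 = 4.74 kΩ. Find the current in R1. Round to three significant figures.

I ≈ 3.70 mA

ΣG = 1/7.68 + 1/61.0 + 1/16.4 + 1/4.74 = 0.4185.
Current divider: I(R1) = I_in · G_k/ΣG = 11.9 × (0.1302/0.4185) = 11.9 × 0.3111 = 3.702 mA.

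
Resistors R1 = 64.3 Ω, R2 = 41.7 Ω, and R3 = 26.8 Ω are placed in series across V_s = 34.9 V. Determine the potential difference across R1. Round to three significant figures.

ΣR = 64.3 + 41.7 + 26.8 = 132.8 Ω.
V = V_s · R/ΣR = 34.9 × 0.4842 = 16.90 V.

V ≈ 16.9 V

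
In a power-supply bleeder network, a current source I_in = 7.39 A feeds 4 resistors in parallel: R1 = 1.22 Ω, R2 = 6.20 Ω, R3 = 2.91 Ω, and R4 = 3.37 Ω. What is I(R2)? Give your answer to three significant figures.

Total conductance ΣG = 1/1.22 + 1/6.20 + 1/2.91 + 1/3.37 = 1.621 (units of 1/Ω).
By the current-divider rule, I = I_in · G_k/ΣG = 7.39 × 0.09948 = 0.7352 A.

I ≈ 0.735 A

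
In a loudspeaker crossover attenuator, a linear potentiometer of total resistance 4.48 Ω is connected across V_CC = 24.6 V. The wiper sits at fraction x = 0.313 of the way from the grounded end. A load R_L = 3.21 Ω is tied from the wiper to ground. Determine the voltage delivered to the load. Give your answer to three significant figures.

V_out ≈ 5.92 V

Lower segment x·R_p = 1.402 Ω; upper segment (1−x)·R_p = 3.078 Ω.
Lower segment in parallel with the load: 1.402 ‖ 3.21 = 0.9759 Ω.
Loaded-divider output: V_out = 24.6 × 0.2407 = 5.922 V.
(Unloaded: V_out = x·V_CC = 7.70 V.)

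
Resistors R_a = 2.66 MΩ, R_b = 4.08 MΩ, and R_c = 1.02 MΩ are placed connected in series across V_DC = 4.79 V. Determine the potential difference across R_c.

ΣR = 2.66 + 4.08 + 1.02 = 7.760 MΩ.
By the voltage-divider rule, V = 4.79 × 1.020/7.760 = 0.6296 V.

V ≈ 0.630 V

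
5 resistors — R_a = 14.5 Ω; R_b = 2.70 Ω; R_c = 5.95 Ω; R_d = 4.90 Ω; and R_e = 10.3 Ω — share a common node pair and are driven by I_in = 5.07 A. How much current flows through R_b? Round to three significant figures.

I ≈ 2.07 A

ΣG = 1/14.5 + 1/2.70 + 1/5.95 + 1/4.90 + 1/10.3 = 0.9086.
Current divider: I(R_b) = I_in · G_k/ΣG = 5.07 × (0.3704/0.9086) = 5.07 × 0.4076 = 2.067 A.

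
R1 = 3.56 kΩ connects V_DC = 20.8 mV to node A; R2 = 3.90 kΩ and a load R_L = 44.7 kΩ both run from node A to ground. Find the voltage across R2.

V_out ≈ 10.4 mV

The load sits in parallel with R2, giving an effective lower resistance R2' = R2·R_L/(R2+R_L) = 3.587 kΩ.
Voltage divider with the loaded lower leg: V_out = 20.8 × 3.587/(3.56 + 3.587) = 20.8 × 0.5019 = 10.44 mV.
(Unloaded it would be 10.9 mV; the load pulls it down.)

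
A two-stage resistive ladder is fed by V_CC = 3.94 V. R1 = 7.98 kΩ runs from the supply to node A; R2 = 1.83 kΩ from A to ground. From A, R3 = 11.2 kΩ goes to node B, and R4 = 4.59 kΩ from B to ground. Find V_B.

V_B ≈ 0.195 V

Looking into the second stage from A: R3 + R4 = 15.79 kΩ appears in parallel with R2.
R2 ‖ (R3+R4) = 1.640 kΩ.
First divider: V_A = V_CC · 1.640/(7.98 + 1.640) = 0.6717 V.
V_B = V_A × 0.2907 = 0.1952 V.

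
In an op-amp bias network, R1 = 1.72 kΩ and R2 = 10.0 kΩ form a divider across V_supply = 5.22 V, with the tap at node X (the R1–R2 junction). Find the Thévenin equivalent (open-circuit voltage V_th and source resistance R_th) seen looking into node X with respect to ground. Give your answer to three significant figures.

Open-circuit (no load on X): V_th = V_supply · R2/(R1 + R2) = 5.22 × 10.0/(1.720 + 10.0) = 4.454 V.
With V_supply suppressed (replaced by a short), R_th = R1 ‖ R2 = (1.720 × 10.0)/(1.720 + 10.0) = 1.468 kΩ.

V_th ≈ 4.45 V, R_th ≈ 1.47 kΩ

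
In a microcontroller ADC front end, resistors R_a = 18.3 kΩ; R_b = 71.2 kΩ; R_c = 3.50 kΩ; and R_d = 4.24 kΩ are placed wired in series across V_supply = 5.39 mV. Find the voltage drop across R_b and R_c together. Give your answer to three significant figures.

V ≈ 4.14 mV

ΣR = 18.3 + 71.2 + 3.50 + 4.24 = 97.24 kΩ.
R_{R_b..R_c} = 71.2 + 3.50 = 74.70 kΩ.
By the voltage-divider rule, V = 5.39 × 74.70/97.24 = 4.141 mV.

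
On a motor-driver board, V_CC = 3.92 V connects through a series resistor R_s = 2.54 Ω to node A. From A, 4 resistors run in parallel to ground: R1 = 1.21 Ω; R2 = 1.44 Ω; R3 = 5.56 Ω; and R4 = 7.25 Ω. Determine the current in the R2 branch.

I ≈ 0.480 A

Combine the parallel branches: R_p = (1/1.21 + 1/1.44 + 1/5.56 + 1/7.25)⁻¹ = 0.5439 Ω.
V_A = 3.92 × 0.5439/3.084 = 0.6913 V.
Branch current I = V_A/R2 = 0.6913/1.44 = 0.4801 A.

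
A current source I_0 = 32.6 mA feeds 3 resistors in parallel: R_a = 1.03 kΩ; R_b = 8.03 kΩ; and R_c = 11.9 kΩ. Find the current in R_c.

Total conductance ΣG = 1/1.03 + 1/8.03 + 1/11.9 = 1.179 (units of 1/kΩ).
Current divider: I(R_c) = I_0 · G_k/ΣG = 32.6 × (0.08403/1.179) = 32.6 × 0.07125 = 2.323 mA.

I ≈ 2.32 mA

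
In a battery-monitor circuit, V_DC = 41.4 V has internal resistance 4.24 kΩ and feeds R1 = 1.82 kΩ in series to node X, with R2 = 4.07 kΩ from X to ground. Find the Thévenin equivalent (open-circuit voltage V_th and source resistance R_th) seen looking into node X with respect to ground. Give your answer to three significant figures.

R1' = 4.24 + 1.82 = 6.060 kΩ (source resistance + R1).
Open-circuit (no load on X): V_th = V_DC · R2/(R1' + R2) = 41.4 × 4.07/(6.060 + 4.07) = 16.63 V.
Zeroing V_DC shorts the top of R1' to ground, so R_th = R1' ‖ R2 = 2.435 kΩ.

V_th ≈ 16.6 V, R_th ≈ 2.43 kΩ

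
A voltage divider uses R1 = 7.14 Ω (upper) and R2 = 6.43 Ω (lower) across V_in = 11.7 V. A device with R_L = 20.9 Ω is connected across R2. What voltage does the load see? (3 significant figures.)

V_out ≈ 4.77 V

R2 ‖ R_L = (6.43 × 20.9)/(6.43 + 20.9) = 4.917 Ω.
Now apply the divider: V_out = 11.7 × 0.4078 = 4.772 V.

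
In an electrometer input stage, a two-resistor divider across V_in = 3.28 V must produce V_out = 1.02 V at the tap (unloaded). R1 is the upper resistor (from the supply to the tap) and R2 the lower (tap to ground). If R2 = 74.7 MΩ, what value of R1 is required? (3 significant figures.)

V_out/V_in = R2/(R1+R2) = 0.3110.
So R1 = R2 · (V_in/V_out − 1) = 74.7 × (3.28/1.02 − 1) = 74.7 × 2.216 = 165.5 MΩ.

R1 ≈ 166 MΩ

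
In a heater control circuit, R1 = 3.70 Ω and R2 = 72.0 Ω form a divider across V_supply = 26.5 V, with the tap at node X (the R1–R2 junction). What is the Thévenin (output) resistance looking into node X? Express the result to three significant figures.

Zeroing V_supply shorts the top of R1 to ground, so R_th = R1 ‖ R2 = 3.519 Ω.

R_th ≈ 3.52 Ω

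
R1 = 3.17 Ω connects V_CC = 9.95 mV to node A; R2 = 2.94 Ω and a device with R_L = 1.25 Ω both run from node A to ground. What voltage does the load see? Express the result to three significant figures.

First combine the lower leg with the load: R2 ‖ R_L = 0.8771 Ω.
Then V_out = V_CC · R2'/(R1 + R2') = 9.95 × 0.8771/4.047 = 2.156 mV.

V_out ≈ 2.16 mV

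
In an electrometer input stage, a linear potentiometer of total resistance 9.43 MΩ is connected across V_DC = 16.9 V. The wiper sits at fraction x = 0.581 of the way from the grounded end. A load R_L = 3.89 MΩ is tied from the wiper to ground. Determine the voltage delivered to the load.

Lower segment x·R_p = 5.479 MΩ; upper segment (1−x)·R_p = 3.951 MΩ.
(x·R_p) ‖ R_L = 2.275 MΩ.
Loaded-divider output: V_out = 16.9 × 0.3654 = 6.175 V.
(Unloaded: V_out = x·V_DC = 9.82 V.)

V_out ≈ 6.17 V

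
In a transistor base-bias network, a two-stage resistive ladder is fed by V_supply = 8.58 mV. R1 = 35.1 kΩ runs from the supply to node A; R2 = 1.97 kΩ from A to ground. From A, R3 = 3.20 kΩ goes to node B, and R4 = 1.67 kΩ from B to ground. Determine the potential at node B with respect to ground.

The second stage (R3 + R4 = 4.870 kΩ) loads node A in parallel with R2.
Effective lower resistance at A: R2 ‖ 4.870 = 1.403 kΩ.
V_A = 8.58 × 1.403/(35.1 + 1.403) = 0.3297 mV.
Then the unloaded second divider: V_B = V_A × R4/(R3+R4) = 0.3297 × 0.3429 = 0.1131 mV.

V_B ≈ 0.113 mV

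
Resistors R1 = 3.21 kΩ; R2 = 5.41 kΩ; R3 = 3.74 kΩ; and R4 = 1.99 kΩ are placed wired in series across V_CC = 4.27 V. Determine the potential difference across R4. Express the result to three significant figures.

Total series resistance ΣR = 3.21 + 5.41 + 3.74 + 1.99 = 14.35 kΩ.
V = V_CC · R/ΣR = 4.27 × 0.1387 = 0.5921 V.

V ≈ 0.592 V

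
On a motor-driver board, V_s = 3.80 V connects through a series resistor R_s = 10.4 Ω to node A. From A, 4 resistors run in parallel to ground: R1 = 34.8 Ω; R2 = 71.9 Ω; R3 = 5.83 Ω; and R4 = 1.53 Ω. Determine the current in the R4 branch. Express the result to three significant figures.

Equivalent of the parallel group: R_p = 1.152 Ω.
V_A = 3.80 × 1.152/11.55 = 0.3791 V.
I(R4) = V_A / R4 = 0.3791/1.53 = 0.2478 A.

I ≈ 0.248 A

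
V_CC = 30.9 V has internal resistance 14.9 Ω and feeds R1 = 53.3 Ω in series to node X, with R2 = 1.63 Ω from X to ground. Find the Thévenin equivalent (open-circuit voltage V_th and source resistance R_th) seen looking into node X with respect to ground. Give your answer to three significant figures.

V_th ≈ 0.721 V, R_th ≈ 1.59 Ω

R1' = 14.9 + 53.3 = 68.20 Ω (source resistance + R1).
With X open, the divider is unloaded: V_th = 30.9 × 1.63/69.83 = 0.7213 V.
Looking into X with the source shorted: R_th = R1'·R2/(R1'+R2) = 68.20 × 1.63/69.83 = 1.592 Ω.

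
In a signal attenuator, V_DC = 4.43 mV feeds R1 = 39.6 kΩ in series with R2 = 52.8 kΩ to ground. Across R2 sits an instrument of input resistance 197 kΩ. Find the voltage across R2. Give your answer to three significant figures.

V_out ≈ 2.27 mV

R2 ‖ R_L = (52.8 × 197)/(52.8 + 197) = 41.64 kΩ.
Then V_out = V_DC · R2'/(R1 + R2') = 4.43 × 41.64/81.24 = 2.271 mV.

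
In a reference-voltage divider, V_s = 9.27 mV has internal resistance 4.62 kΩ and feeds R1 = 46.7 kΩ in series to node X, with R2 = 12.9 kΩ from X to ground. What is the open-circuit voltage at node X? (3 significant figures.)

R1' = 4.62 + 46.7 = 51.32 kΩ (source resistance + R1).
V_th is the unloaded tap voltage: V_s · R2/(R1'+R2) = 9.27 × 0.2009 = 1.862 mV.

V_th ≈ 1.86 mV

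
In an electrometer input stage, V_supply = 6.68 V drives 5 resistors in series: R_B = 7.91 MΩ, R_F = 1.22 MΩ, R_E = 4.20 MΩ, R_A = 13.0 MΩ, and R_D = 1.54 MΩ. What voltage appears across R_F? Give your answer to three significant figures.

Series total: ΣR = 7.91 + 1.22 + 4.20 + 13.0 + 1.54 = 27.87 MΩ.
Voltage divider: V = V_supply · (1.220 / 27.87) = 6.68 × 0.04377 = 0.2924 V.

V ≈ 0.292 V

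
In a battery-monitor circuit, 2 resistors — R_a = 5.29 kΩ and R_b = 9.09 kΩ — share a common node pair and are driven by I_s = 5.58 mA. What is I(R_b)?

I ≈ 2.05 mA

For two parallel branches, I_k = I_s · (other R)/(sum of R).
I(R_b) = 5.58 × 5.29/(5.29 + 9.09) = 5.58 × 0.3679 = 2.053 mA.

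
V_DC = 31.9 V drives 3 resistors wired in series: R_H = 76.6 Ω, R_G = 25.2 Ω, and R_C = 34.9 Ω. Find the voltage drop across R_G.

V ≈ 5.88 V

ΣR = 76.6 + 25.2 + 34.9 = 136.7 Ω.
By the voltage-divider rule, V = 31.9 × 25.20/136.7 = 5.881 V.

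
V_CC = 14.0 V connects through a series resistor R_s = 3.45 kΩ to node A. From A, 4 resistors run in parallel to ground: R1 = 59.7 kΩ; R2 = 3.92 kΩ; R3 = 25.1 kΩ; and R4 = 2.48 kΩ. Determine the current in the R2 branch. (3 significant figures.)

Parallel bank: R_p = 1/(1/59.7 + 1/3.92 + 1/25.1 + 1/2.48) = 1.399 kΩ.
V_A = 14.0 × 1.399/4.849 = 4.039 V.
I(R2) = V_A / R2 = 4.039/3.92 = 1.030 mA.
(Check via current divider: I_total = 2.887 mA; share G_k/ΣG = 0.3568 → same result.)

I ≈ 1.03 mA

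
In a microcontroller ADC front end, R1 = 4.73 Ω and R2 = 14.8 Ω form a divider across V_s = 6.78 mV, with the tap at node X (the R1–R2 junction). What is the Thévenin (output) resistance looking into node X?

R_th ≈ 3.58 Ω

Looking into X with the source shorted: R_th = R1·R2/(R1+R2) = 4.730 × 14.8/19.53 = 3.584 Ω.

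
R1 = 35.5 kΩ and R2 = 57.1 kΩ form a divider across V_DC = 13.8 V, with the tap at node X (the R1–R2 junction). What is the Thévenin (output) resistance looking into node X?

Zeroing V_DC shorts the top of R1 to ground, so R_th = R1 ‖ R2 = 21.89 kΩ.

R_th ≈ 21.9 kΩ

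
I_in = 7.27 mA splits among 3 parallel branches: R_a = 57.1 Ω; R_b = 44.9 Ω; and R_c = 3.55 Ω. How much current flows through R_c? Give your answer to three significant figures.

I ≈ 6.37 mA

ΣG = 1/57.1 + 1/44.9 + 1/3.55 = 0.3215.
By the current-divider rule, I = I_in · G_k/ΣG = 7.27 × 0.8762 = 6.370 mA.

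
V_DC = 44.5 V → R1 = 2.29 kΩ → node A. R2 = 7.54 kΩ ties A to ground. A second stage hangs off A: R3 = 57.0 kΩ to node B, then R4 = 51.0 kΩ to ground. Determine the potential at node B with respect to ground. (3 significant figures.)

V_B ≈ 15.9 V

Looking into the second stage from A: R3 + R4 = 108.0 kΩ appears in parallel with R2.
Effective lower resistance at A: R2 ‖ 108.0 = 7.048 kΩ.
V_A = 44.5 × 7.048/(2.29 + 7.048) = 33.59 V.
Then the unloaded second divider: V_B = V_A × R4/(R3+R4) = 33.59 × 0.4722 = 15.86 V.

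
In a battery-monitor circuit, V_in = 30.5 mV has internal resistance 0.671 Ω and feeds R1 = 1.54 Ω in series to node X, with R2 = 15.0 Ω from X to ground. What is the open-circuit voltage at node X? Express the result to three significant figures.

V_th ≈ 26.6 mV

R1' = 0.671 + 1.54 = 2.211 Ω (source resistance + R1).
V_th is the unloaded tap voltage: V_in · R2/(R1'+R2) = 30.5 × 0.8715 = 26.58 mV.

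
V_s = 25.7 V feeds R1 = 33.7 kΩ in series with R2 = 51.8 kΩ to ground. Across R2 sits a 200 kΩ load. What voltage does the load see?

The load sits in parallel with R2, giving an effective lower resistance R2' = R2·R_L/(R2+R_L) = 41.14 kΩ.
Then V_out = V_s · R2'/(R1 + R2') = 25.7 × 41.14/74.84 = 14.13 V.

V_out ≈ 14.1 V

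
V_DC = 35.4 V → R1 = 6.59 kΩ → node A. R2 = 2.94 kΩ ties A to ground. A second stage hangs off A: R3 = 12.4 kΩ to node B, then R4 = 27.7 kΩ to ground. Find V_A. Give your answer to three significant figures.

V_A ≈ 10.4 V

Node A sees R2 in parallel with the series input of stage 2, R3 + R4 = 40.10 kΩ.
R2 ‖ (R3+R4) = 2.739 kΩ.
V_A = 35.4 × 2.739/(6.59 + 2.739) = 10.39 V.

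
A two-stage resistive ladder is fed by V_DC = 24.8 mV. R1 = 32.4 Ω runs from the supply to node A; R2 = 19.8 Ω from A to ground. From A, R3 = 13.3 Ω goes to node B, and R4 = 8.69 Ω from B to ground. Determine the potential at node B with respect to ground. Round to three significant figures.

Looking into the second stage from A: R3 + R4 = 21.99 Ω appears in parallel with R2.
R2 ‖ (R3+R4) = 10.42 Ω.
V_A = 24.8 × 10.42/(32.4 + 10.42) = 6.034 mV.
V_B = V_A × 0.3952 = 2.385 mV.

V_B ≈ 2.38 mV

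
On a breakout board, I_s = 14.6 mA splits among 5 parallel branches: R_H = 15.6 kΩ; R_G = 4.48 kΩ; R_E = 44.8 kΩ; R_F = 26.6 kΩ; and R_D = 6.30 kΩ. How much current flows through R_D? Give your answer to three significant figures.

I ≈ 4.58 mA

Total conductance ΣG = 1/15.6 + 1/4.48 + 1/44.8 + 1/26.6 + 1/6.30 = 0.5060 (units of 1/kΩ).
Current divider: I(R_D) = I_s · G_k/ΣG = 14.6 × (0.1587/0.5060) = 14.6 × 0.3137 = 4.580 mA.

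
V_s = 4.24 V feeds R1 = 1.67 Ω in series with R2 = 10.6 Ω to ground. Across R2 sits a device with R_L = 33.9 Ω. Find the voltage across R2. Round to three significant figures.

V_out ≈ 3.51 V

The load sits in parallel with R2, giving an effective lower resistance R2' = R2·R_L/(R2+R_L) = 8.075 Ω.
Then V_out = V_s · R2'/(R1 + R2') = 4.24 × 8.075/9.745 = 3.513 V.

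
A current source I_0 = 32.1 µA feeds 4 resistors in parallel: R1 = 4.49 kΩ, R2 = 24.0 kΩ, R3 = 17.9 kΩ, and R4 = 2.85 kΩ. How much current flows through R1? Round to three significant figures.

I ≈ 10.7 µA

Conductances: ΣG = 1/4.49 + 1/24.0 + 1/17.9 + 1/2.85 = 0.6711 (1/kΩ).
By the current-divider rule, I = I_0 · G_k/ΣG = 32.1 × 0.3319 = 10.65 µA.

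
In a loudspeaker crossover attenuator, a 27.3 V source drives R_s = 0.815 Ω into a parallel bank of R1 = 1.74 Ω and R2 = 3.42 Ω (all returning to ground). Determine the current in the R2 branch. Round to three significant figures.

I ≈ 4.68 A

Parallel bank: R_p = 1/(1/1.74 + 1/3.42) = 1.153 Ω.
Node voltage V_A = V_in · R_p/(R_s + R_p) = 27.3 × 0.5859 = 16.00 V.
I(R2) = V_A / R2 = 16.00/3.42 = 4.677 A.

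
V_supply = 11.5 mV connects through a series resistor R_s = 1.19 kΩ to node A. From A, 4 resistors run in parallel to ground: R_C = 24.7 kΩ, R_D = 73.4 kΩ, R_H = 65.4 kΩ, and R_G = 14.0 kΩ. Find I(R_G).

I ≈ 0.704 µA

Equivalent of the parallel group: R_p = 7.101 kΩ.
Node voltage V_A = V_supply · R_p/(R_s + R_p) = 11.5 × 0.8565 = 9.849 mV.
Branch current I = V_A/R_G = 9.849/14.0 = 0.7035 µA.
(Equivalently: I_total = 1.387 µA, then current-divider fraction G_k/ΣG = 0.5072.)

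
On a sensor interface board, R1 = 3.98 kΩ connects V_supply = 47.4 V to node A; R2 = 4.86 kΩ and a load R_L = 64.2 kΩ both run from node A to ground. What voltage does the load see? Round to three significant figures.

V_out ≈ 25.2 V

The load sits in parallel with R2, giving an effective lower resistance R2' = R2·R_L/(R2+R_L) = 4.518 kΩ.
Now apply the divider: V_out = 47.4 × 0.5317 = 25.20 V.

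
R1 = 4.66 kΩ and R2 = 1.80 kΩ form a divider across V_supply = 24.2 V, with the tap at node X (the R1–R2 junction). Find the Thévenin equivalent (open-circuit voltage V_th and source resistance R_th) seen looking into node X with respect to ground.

V_th ≈ 6.74 V, R_th ≈ 1.30 kΩ

Open-circuit (no load on X): V_th = V_supply · R2/(R1 + R2) = 24.2 × 1.80/(4.660 + 1.80) = 6.743 V.
Looking into X with the source shorted: R_th = R1·R2/(R1+R2) = 4.660 × 1.80/6.460 = 1.298 kΩ.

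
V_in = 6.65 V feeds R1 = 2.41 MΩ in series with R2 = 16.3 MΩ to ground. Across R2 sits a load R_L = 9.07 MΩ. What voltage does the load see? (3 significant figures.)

V_out ≈ 4.70 V

R2 ‖ R_L = (16.3 × 9.07)/(16.3 + 9.07) = 5.827 MΩ.
Then V_out = V_in · R2'/(R1 + R2') = 6.65 × 5.827/8.237 = 4.704 V.
(Unloaded it would be 5.79 V; the load pulls it down.)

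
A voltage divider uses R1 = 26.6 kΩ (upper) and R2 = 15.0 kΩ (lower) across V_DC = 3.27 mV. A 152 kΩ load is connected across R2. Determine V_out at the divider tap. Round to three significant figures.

The load sits in parallel with R2, giving an effective lower resistance R2' = R2·R_L/(R2+R_L) = 13.65 kΩ.
Now apply the divider: V_out = 3.27 × 0.3392 = 1.109 mV.

V_out ≈ 1.11 mV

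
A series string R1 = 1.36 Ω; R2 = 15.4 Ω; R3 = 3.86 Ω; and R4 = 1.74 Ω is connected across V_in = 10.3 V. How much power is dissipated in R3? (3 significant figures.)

The common current is I = 10.3/22.36 = 0.4606 A.
V(R3) = I·R = 1.778 V; P = V·I = 1.778 × 0.4606 = 0.8191 W.

P ≈ 0.819 W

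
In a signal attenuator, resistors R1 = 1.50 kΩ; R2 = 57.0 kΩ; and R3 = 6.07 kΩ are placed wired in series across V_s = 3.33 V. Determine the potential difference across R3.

Series total: ΣR = 1.50 + 57.0 + 6.07 = 64.57 kΩ.
V = V_s · R/ΣR = 3.33 × 0.09401 = 0.3130 V.

V ≈ 0.313 V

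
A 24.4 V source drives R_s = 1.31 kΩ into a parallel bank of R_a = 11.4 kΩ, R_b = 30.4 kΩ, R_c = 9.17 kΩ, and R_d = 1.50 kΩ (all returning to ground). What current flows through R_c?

I ≈ 1.22 mA

Parallel bank: R_p = 1/(1/11.4 + 1/30.4 + 1/9.17 + 1/1.50) = 1.116 kΩ.
Node voltage V_A = V_in · R_p/(R_s + R_p) = 24.4 × 0.4599 = 11.22 V.
Branch current I = V_A/R_c = 11.22/9.17 = 1.224 mA.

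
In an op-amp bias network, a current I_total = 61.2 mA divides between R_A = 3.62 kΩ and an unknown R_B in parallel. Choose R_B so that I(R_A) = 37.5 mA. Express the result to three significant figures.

The fraction through R_A equals R_B/(R_A+R_B).
With f = 0.6127, R_B = R_A · f/(1−f) = 3.62 × 1.582 = 5.728 kΩ.

R_B ≈ 5.73 kΩ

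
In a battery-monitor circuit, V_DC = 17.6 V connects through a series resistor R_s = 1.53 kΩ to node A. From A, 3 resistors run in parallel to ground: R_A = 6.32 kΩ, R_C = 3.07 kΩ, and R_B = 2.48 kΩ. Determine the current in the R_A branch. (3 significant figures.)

I ≈ 1.18 mA

Equivalent of the parallel group: R_p = 1.127 kΩ.
V_A by voltage divider: V_A = 17.6 × 1.127/(1.53 + 1.127) = 7.466 V.
Branch current I = V_A/R_A = 7.466/6.32 = 1.181 mA.
(Check via current divider: I_total = 6.624 mA; share G_k/ΣG = 0.1783 → same result.)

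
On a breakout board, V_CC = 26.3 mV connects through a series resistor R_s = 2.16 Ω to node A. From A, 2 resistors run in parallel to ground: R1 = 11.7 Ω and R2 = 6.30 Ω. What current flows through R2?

I ≈ 2.73 mA

Equivalent of the parallel group: R_p = 4.095 Ω.
V_A = 26.3 × 4.095/6.255 = 17.22 mV.
Branch current I = V_A/R2 = 17.22/6.30 = 2.733 mA.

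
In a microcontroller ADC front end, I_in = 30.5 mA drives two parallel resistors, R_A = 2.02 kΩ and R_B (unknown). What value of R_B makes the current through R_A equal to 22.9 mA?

R_B ≈ 6.09 kΩ

The fraction through R_A equals R_B/(R_A+R_B).
With f = 0.7508, R_B = R_A · f/(1−f) = 2.02 × 3.013 = 6.087 kΩ.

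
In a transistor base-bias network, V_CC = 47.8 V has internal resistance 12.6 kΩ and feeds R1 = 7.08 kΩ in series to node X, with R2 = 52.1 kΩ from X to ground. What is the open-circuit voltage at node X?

R1' = 12.6 + 7.08 = 19.68 kΩ (source resistance + R1).
V_th is the unloaded tap voltage: V_CC · R2/(R1'+R2) = 47.8 × 0.7258 = 34.69 V.

V_th ≈ 34.7 V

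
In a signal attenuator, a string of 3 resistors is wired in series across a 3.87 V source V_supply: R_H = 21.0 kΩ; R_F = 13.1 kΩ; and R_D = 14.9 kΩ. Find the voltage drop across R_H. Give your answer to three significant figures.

Total series resistance ΣR = 21.0 + 13.1 + 14.9 = 49.00 kΩ.
Voltage divider: V = V_supply · (21.00 / 49.00) = 3.87 × 0.4286 = 1.659 V.

V ≈ 1.66 V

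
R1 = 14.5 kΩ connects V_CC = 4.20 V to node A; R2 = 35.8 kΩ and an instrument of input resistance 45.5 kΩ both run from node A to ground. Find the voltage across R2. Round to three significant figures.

First combine the lower leg with the load: R2 ‖ R_L = 20.04 kΩ.
Voltage divider with the loaded lower leg: V_out = 4.20 × 20.04/(14.5 + 20.04) = 4.20 × 0.5801 = 2.437 V.
(Unloaded it would be 2.99 V; the load pulls it down.)

V_out ≈ 2.44 V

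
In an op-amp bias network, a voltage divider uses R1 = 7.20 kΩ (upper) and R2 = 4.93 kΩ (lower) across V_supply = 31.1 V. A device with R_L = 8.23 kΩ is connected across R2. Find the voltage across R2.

V_out ≈ 9.32 V

The load sits in parallel with R2, giving an effective lower resistance R2' = R2·R_L/(R2+R_L) = 3.083 kΩ.
Now apply the divider: V_out = 31.1 × 0.2998 = 9.325 V.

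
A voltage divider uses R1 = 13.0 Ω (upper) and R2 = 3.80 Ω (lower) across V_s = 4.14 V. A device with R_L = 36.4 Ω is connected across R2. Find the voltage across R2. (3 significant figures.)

R2 ‖ R_L = (3.80 × 36.4)/(3.80 + 36.4) = 3.441 Ω.
Voltage divider with the loaded lower leg: V_out = 4.14 × 3.441/(13.0 + 3.441) = 4.14 × 0.2093 = 0.8664 V.

V_out ≈ 0.866 V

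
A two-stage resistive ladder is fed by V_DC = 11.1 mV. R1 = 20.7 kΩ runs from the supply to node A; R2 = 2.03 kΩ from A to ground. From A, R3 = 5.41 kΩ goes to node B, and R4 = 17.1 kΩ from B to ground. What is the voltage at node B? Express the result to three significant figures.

V_B ≈ 0.696 mV

The second stage (R3 + R4 = 22.51 kΩ) loads node A in parallel with R2.
Effective lower resistance at A: R2 ‖ 22.51 = 1.862 kΩ.
First divider: V_A = V_DC · 1.862/(20.7 + 1.862) = 0.9161 mV.
V_B = V_A × 0.7597 = 0.6959 mV.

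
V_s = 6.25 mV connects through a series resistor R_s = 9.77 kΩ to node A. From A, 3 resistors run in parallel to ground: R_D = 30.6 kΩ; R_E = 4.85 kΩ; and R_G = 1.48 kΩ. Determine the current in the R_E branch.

I ≈ 0.130 µA

Equivalent of the parallel group: R_p = 1.093 kΩ.
Node voltage V_A = V_s · R_p/(R_s + R_p) = 6.25 × 0.1007 = 0.6291 mV.
I(R_E) = V_A / R_E = 0.6291/4.85 = 0.1297 µA.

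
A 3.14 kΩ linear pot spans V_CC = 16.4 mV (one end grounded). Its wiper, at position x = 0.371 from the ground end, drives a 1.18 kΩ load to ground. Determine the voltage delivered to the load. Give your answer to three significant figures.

The pot divides into 1.975 kΩ above the wiper and 1.165 kΩ below.
R_L loads the lower segment: effective lower R = 0.5862 kΩ.
Loaded-divider output: V_out = 16.4 × 0.2289 = 3.754 mV.

V_out ≈ 3.75 mV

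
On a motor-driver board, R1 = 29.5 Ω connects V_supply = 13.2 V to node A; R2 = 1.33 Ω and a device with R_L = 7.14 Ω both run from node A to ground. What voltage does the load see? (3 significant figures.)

The load sits in parallel with R2, giving an effective lower resistance R2' = R2·R_L/(R2+R_L) = 1.121 Ω.
Voltage divider with the loaded lower leg: V_out = 13.2 × 1.121/(29.5 + 1.121) = 13.2 × 0.03661 = 0.4833 V.
(Unloaded it would be 0.569 V; the load pulls it down.)

V_out ≈ 0.483 V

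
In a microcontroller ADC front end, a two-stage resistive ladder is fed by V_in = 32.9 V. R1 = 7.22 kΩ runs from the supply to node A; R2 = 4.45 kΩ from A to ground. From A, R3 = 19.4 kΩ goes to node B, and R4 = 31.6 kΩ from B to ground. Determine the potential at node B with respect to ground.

V_B ≈ 7.38 V

The second stage (R3 + R4 = 51.00 kΩ) loads node A in parallel with R2.
Effective lower resistance at A: R2 ‖ 51.00 = 4.093 kΩ.
So V_A = 32.9 × 0.3618 = 11.90 V.
Stage 2 is unloaded, so V_B = V_A · R4/(R3+R4) = 11.90 × 31.6/51.00 = 7.375 V.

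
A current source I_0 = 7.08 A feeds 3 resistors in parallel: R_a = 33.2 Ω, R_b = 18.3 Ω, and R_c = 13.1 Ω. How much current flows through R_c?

I ≈ 3.35 A

ΣG = 1/33.2 + 1/18.3 + 1/13.1 = 0.1611.
R_c takes the fraction G_k/ΣG = 0.07634/0.1611 = 0.4738, so I = 7.08 × 0.4738 = 3.355 A.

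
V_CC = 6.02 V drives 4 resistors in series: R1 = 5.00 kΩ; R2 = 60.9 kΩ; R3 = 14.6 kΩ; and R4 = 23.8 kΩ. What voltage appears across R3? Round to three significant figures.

Series total: ΣR = 5.00 + 60.9 + 14.6 + 23.8 = 104.3 kΩ.
V = V_CC · R/ΣR = 6.02 × 0.1400 = 0.8427 V.

V ≈ 0.843 V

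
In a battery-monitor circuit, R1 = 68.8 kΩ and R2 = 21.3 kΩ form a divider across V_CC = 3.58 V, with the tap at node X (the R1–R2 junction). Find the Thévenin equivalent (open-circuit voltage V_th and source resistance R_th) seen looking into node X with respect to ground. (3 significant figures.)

V_th ≈ 0.846 V, R_th ≈ 16.3 kΩ

With X open, the divider is unloaded: V_th = 3.58 × 21.3/90.10 = 0.8463 V.
Looking into X with the source shorted: R_th = R1·R2/(R1+R2) = 68.80 × 21.3/90.10 = 16.26 kΩ.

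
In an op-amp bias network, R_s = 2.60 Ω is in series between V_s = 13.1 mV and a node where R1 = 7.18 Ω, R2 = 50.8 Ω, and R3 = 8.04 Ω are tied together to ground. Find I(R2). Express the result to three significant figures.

I ≈ 0.148 mA

Combine the parallel branches: R_p = (1/7.18 + 1/50.8 + 1/8.04)⁻¹ = 3.529 Ω.
Node voltage V_A = V_s · R_p/(R_s + R_p) = 13.1 × 0.5758 = 7.543 mV.
I(R2) = V_A / R2 = 7.543/50.8 = 0.1485 mA.
(Check via current divider: I_total = 2.137 mA; share G_k/ΣG = 0.06948 → same result.)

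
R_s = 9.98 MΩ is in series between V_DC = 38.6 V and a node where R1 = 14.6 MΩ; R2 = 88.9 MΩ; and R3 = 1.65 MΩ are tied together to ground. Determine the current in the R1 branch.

I ≈ 0.337 µA

Parallel bank: R_p = 1/(1/14.6 + 1/88.9 + 1/1.65) = 1.458 MΩ.
V_A = 38.6 × 1.458/11.44 = 4.921 V.
I(R1) = V_A / R1 = 4.921/14.6 = 0.3370 µA.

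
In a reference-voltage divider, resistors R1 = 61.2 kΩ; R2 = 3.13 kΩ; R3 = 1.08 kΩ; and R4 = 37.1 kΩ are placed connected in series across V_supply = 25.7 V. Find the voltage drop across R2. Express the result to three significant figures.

V ≈ 0.785 V

Series total: ΣR = 61.2 + 3.13 + 1.08 + 37.1 = 102.5 kΩ.
Voltage divider: V = V_supply · (3.130 / 102.5) = 25.7 × 0.03053 = 0.7847 V.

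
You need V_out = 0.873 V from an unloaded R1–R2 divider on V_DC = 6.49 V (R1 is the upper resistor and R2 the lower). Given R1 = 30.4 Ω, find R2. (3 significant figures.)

R2 ≈ 4.72 Ω

The divider ratio is R2/(R1+R2) = 0.873/6.49 = 0.1345.
Rearranging, R2 = R1·k/(1−k) = 30.4 × 0.1554 = 4.725 Ω.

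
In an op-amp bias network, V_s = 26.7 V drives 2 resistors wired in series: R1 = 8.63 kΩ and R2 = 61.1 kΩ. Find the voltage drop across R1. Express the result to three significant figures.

V ≈ 3.30 V

Total series resistance ΣR = 8.63 + 61.1 = 69.73 kΩ.
By the voltage-divider rule, V = 26.7 × 8.630/69.73 = 3.304 V.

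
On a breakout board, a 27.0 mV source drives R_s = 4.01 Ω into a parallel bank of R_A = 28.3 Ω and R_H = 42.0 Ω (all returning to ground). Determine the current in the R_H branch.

Parallel bank: R_p = 1/(1/28.3 + 1/42.0) = 16.91 Ω.
V_A = 27.0 × 16.91/20.92 = 21.82 mV.
Branch current I = V_A/R_H = 21.82/42.0 = 0.5196 mA.
(Check via current divider: I_total = 1.291 mA; share G_k/ΣG = 0.4026 → same result.)

I ≈ 0.520 mA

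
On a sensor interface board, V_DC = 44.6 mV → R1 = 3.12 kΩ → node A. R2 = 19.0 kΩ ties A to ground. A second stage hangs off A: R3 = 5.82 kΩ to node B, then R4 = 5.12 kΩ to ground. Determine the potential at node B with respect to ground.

Looking into the second stage from A: R3 + R4 = 10.94 kΩ appears in parallel with R2.
R2 ‖ (R3+R4) = 6.943 kΩ.
V_A = 44.6 × 6.943/(3.12 + 6.943) = 30.77 mV.
Then the unloaded second divider: V_B = V_A × R4/(R3+R4) = 30.77 × 0.4680 = 14.40 mV.

V_B ≈ 14.4 mV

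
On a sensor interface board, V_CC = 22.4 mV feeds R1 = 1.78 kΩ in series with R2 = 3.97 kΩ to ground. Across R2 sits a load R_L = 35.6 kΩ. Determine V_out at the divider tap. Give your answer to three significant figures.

V_out ≈ 14.9 mV

First combine the lower leg with the load: R2 ‖ R_L = 3.572 kΩ.
Voltage divider with the loaded lower leg: V_out = 22.4 × 3.572/(1.78 + 3.572) = 22.4 × 0.6674 = 14.95 mV.
(Unloaded it would be 15.5 mV; the load pulls it down.)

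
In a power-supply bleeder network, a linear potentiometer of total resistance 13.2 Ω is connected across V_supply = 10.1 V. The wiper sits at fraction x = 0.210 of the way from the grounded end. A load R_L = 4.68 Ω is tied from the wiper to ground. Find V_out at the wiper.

Lower segment x·R_p = 2.772 Ω; upper segment (1−x)·R_p = 10.43 Ω.
(x·R_p) ‖ R_L = 1.741 Ω.
Loaded-divider output: V_out = 10.1 × 0.1431 = 1.445 V.

V_out ≈ 1.44 V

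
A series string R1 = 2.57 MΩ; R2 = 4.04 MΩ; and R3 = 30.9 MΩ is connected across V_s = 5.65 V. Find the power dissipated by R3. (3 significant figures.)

The common current is I = 5.65/37.51 = 0.1506 µA.
P = I²R = 0.02269 × 30.9 = 0.7011 µW.

P ≈ 0.701 µW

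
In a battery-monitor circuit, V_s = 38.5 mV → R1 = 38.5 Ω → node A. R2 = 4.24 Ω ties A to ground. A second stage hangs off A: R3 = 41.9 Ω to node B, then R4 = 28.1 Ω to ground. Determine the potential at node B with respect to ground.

Node A sees R2 in parallel with the series input of stage 2, R3 + R4 = 70.00 Ω.
Effective lower resistance at A: R2 ‖ 70.00 = 3.998 Ω.
V_A = 38.5 × 3.998/(38.5 + 3.998) = 3.622 mV.
Then the unloaded second divider: V_B = V_A × R4/(R3+R4) = 3.622 × 0.4014 = 1.454 mV.

V_B ≈ 1.45 mV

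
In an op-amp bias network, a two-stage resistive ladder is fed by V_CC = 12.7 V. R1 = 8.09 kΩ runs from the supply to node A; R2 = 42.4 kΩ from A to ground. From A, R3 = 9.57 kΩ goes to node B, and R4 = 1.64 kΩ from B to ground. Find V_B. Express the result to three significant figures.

Looking into the second stage from A: R3 + R4 = 11.21 kΩ appears in parallel with R2.
Effective lower resistance at A: R2 ‖ 11.21 = 8.866 kΩ.
V_A = 12.7 × 8.866/(8.09 + 8.866) = 6.641 V.
Stage 2 is unloaded, so V_B = V_A · R4/(R3+R4) = 6.641 × 1.64/11.21 = 0.9715 V.

V_B ≈ 0.972 V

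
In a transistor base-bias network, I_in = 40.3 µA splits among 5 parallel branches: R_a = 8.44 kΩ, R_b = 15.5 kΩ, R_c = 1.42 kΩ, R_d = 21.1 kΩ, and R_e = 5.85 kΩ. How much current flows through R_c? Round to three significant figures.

I ≈ 25.7 µA

Total conductance ΣG = 1/8.44 + 1/15.5 + 1/1.42 + 1/21.1 + 1/5.85 = 1.106 (units of 1/kΩ).
By the current-divider rule, I = I_in · G_k/ΣG = 40.3 × 0.6370 = 25.67 µA.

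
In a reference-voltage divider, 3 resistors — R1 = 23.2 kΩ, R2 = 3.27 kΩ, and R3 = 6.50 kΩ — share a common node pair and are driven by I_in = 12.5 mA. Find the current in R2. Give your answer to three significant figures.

Conductances: ΣG = 1/23.2 + 1/3.27 + 1/6.50 = 0.5028 (1/kΩ).
By the current-divider rule, I = I_in · G_k/ΣG = 12.5 × 0.6083 = 7.603 mA.

I ≈ 7.60 mA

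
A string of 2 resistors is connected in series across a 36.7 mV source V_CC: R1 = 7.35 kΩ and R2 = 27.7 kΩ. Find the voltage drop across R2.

V ≈ 29.0 mV

Series total: ΣR = 7.35 + 27.7 = 35.05 kΩ.
By the voltage-divider rule, V = 36.7 × 27.70/35.05 = 29.00 mV.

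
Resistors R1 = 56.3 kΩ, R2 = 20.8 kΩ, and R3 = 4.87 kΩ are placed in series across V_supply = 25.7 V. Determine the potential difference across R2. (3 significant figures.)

V ≈ 6.52 V

Series total: ΣR = 56.3 + 20.8 + 4.87 = 81.97 kΩ.
V = V_supply · R/ΣR = 25.7 × 0.2538 = 6.521 V.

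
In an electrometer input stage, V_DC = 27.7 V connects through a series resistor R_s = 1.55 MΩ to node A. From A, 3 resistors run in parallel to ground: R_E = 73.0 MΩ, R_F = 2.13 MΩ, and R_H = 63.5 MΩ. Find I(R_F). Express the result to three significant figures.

I ≈ 7.33 µA

Combine the parallel branches: R_p = (1/73.0 + 1/2.13 + 1/63.5)⁻¹ = 2.004 MΩ.
V_A = 27.7 × 2.004/3.554 = 15.62 V.
Branch current I = V_A/R_F = 15.62/2.13 = 7.333 µA.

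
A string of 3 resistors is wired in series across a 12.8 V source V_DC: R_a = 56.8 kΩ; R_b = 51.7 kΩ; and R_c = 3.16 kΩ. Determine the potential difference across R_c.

Series total: ΣR = 56.8 + 51.7 + 3.16 = 111.7 kΩ.
Voltage divider: V = V_DC · (3.160 / 111.7) = 12.8 × 0.02830 = 0.3622 V.

V ≈ 0.362 V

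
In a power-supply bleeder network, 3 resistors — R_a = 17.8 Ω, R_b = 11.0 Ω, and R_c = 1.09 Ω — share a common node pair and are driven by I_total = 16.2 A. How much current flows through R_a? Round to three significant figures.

I ≈ 0.855 A

ΣG = 1/17.8 + 1/11.0 + 1/1.09 = 1.065.
Current divider: I(R_a) = I_total · G_k/ΣG = 16.2 × (0.05618/1.065) = 16.2 × 0.05277 = 0.8550 A.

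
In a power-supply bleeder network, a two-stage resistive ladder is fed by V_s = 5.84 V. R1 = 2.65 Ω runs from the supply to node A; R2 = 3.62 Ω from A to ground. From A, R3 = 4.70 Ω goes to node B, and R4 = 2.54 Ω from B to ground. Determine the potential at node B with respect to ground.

V_B ≈ 0.977 V

Looking into the second stage from A: R3 + R4 = 7.240 Ω appears in parallel with R2.
Effective lower resistance at A: R2 ‖ 7.240 = 2.413 Ω.
First divider: V_A = V_s · 2.413/(2.65 + 2.413) = 2.784 V.
V_B = V_A × 0.3508 = 0.9765 V.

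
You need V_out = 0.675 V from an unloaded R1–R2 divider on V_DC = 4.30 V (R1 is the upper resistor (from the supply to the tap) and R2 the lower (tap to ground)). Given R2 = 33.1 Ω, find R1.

R1 ≈ 178 Ω

The divider ratio is R2/(R1+R2) = 0.675/4.30 = 0.1570.
Rearranging, R1 = R2·(1−k)/k = 33.1 × 5.370 = 177.8 Ω.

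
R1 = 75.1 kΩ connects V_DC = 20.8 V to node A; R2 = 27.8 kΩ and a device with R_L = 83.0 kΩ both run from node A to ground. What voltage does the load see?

V_out ≈ 4.52 V

The load sits in parallel with R2, giving an effective lower resistance R2' = R2·R_L/(R2+R_L) = 20.82 kΩ.
Voltage divider with the loaded lower leg: V_out = 20.8 × 20.82/(75.1 + 20.82) = 20.8 × 0.2171 = 4.516 V.
(Unloaded it would be 5.62 V; the load pulls it down.)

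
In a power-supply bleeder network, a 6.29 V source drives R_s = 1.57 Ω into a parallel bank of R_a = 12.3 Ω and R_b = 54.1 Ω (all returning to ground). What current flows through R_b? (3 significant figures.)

I ≈ 0.101 A

Equivalent of the parallel group: R_p = 10.02 Ω.
V_A = 6.29 × 10.02/11.59 = 5.438 V.
Branch current I = V_A/R_b = 5.438/54.1 = 0.1005 A.
(Equivalently: I_total = 0.5426 A, then current-divider fraction G_k/ΣG = 0.1852.)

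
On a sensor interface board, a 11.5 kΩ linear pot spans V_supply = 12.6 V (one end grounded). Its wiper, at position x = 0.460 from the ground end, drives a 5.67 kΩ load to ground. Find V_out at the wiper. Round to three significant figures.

The pot divides into 6.210 kΩ above the wiper and 5.290 kΩ below.
Lower segment in parallel with the load: 5.290 ‖ 5.67 = 2.737 kΩ.
Then V_out = V_supply · 2.737/(6.210 + 2.737) = 3.854 V.
(Unloaded: V_out = x·V_supply = 5.80 V.)

V_out ≈ 3.85 V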